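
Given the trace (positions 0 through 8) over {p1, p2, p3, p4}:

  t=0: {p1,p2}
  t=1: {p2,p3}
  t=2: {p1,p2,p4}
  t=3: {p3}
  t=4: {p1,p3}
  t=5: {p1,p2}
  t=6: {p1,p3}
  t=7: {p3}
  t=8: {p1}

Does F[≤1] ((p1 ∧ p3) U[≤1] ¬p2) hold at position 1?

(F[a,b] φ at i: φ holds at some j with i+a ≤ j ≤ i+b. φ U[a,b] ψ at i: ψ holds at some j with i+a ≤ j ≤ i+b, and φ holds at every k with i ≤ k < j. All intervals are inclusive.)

Check ((p1 ∧ p3) U[≤1] ¬p2) at each j in [1,2]:
  j=1: fails
  j=2: fails
No position in the window satisfies it → formula fails.

Does not hold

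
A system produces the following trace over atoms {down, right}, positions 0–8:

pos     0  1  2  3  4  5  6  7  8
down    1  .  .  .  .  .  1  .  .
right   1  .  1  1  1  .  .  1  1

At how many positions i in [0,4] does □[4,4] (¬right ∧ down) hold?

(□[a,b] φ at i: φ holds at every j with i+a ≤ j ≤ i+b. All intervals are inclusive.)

Evaluate at each i in [0,4]:
  i=0: ✗ (fails at j=4)
  i=1: ✗ (fails at j=5)
  i=2: ✓ (all of [6,6])
  i=3: ✗ (fails at j=7)
  i=4: ✗ (fails at j=8)
Positions where it holds: {2} → 1.

1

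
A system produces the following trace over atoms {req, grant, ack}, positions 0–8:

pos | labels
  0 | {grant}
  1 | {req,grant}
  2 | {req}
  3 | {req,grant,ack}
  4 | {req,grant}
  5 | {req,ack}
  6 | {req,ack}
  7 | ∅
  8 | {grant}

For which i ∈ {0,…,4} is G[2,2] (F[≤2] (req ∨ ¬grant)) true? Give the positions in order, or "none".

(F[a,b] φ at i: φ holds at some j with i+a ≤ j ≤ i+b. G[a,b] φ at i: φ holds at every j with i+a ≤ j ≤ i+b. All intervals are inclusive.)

0, 1, 2, 3, 4

Evaluate at each i in [0,4]:
  i=0: ✓ (all of [2,2])
  i=1: ✓ (all of [3,3])
  i=2: ✓ (all of [4,4])
  i=3: ✓ (all of [5,5])
  i=4: ✓ (all of [6,6])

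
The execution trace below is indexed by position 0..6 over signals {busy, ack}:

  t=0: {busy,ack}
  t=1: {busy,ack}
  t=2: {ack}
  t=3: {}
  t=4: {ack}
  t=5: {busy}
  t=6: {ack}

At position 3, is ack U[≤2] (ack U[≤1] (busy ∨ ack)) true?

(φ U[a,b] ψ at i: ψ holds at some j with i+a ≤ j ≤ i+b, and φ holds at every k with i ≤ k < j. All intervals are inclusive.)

Need some j in [3,5] with (ack U[≤1] (busy ∨ ack)), and ack at every k in [3,j-1].
  j=3: (ack U[≤1] (busy ∨ ack)) — fails.
  j=4: (ack U[≤1] (busy ∨ ack)) holds, but ack fails at k=3 → not this j.
  j=5: (ack U[≤1] (busy ∨ ack)) holds, but ack fails at k=3 → not this j.
No j in the window works → until fails.

False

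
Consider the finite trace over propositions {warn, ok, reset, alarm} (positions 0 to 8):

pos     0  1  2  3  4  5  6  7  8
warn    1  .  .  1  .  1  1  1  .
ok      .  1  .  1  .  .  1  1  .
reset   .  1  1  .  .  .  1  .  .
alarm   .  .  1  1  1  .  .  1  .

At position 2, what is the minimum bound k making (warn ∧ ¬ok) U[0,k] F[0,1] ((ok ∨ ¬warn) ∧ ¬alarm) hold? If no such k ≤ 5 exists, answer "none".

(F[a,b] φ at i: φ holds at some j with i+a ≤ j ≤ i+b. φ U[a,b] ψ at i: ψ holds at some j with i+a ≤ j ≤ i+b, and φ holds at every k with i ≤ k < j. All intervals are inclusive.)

none

Need earliest j ≥ 2 with F[0,1] ((ok ∨ ¬warn) ∧ ¬alarm), and (warn ∧ ¬ok) at every k in [2,j-1].
  j=2: rhs fails.
  j=3: rhs fails.
  j=4: rhs fails.
  j=5: rhs holds but lhs fails at k=2.
  j=6: rhs holds but lhs fails at k=2.
  j=7: rhs holds but lhs fails at k=2.
No witness within the range → none.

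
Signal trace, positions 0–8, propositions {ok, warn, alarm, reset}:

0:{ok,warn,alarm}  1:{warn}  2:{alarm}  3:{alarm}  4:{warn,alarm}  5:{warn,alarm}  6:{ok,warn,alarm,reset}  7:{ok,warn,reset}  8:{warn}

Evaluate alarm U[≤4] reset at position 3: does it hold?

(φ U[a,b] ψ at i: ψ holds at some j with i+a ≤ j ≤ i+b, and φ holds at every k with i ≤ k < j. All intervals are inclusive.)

Yes

Need some j in [3,7] with reset, and alarm at every k in [3,j-1].
  j=3: reset false.
  j=4: reset false.
  j=5: reset false.
  j=6: reset holds; alarm holds at every k in [3,5] → satisfied.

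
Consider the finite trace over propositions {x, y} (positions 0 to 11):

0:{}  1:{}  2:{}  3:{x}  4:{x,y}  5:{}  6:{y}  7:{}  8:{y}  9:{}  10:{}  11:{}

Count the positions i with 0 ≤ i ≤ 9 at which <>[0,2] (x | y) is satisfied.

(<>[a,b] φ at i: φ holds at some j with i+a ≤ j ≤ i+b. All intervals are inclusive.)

Evaluate at each i in [0,9]:
  i=0: ✗ (none in [0,2])
  i=1: ✓ (witness j=3)
  i=2: ✓ (witness j=3)
  i=3: ✓ (witness j=3)
  i=4: ✓ (witness j=4)
  i=5: ✓ (witness j=6)
  i=6: ✓ (witness j=6)
  i=7: ✓ (witness j=8)
  i=8: ✓ (witness j=8)
  i=9: ✗ (none in [9,11])
Positions where it holds: {1, 2, 3, 4, 5, 6, 7, 8} → 8.

8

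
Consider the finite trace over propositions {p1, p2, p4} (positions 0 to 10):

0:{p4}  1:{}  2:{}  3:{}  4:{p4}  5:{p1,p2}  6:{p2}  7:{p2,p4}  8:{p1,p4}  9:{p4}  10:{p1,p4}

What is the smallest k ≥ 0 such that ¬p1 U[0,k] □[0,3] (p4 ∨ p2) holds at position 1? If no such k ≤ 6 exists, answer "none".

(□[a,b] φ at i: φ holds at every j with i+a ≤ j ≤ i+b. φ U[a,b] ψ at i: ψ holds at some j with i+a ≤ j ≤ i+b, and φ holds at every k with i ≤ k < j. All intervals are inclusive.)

Need earliest j ≥ 1 with □[0,3] (p4 ∨ p2), and ¬p1 at every k in [1,j-1].
  j=1: rhs fails.
  j=2: rhs fails.
  j=3: rhs fails.
  j=4: rhs holds; lhs holds on [1,3]. k = 3.

3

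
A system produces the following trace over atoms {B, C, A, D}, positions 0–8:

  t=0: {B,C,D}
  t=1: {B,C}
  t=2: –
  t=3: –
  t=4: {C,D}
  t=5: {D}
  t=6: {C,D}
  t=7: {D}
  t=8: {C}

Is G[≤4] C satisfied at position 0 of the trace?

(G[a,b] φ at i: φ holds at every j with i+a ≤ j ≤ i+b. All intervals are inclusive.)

Check C at every j in [0,4]:
  j=0: true
  j=1: true
  j=2: false
  j=3: false
  j=4: true
Fails at j=2 → formula fails.

No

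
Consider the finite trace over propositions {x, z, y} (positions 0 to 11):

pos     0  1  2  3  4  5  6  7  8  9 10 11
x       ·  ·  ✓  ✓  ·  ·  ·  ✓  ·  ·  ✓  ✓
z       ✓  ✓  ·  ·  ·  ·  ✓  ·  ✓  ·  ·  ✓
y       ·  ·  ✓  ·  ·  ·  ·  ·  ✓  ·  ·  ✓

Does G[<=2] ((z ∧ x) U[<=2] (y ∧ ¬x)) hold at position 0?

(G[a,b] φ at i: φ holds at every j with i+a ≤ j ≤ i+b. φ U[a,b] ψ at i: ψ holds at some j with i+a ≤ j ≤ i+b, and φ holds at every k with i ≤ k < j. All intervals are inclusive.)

Check ((z ∧ x) U[<=2] (y ∧ ¬x)) at every j in [0,2]:
  j=0: fails
  j=1: fails
  j=2: fails
Fails at j=0 → formula fails.

Does not hold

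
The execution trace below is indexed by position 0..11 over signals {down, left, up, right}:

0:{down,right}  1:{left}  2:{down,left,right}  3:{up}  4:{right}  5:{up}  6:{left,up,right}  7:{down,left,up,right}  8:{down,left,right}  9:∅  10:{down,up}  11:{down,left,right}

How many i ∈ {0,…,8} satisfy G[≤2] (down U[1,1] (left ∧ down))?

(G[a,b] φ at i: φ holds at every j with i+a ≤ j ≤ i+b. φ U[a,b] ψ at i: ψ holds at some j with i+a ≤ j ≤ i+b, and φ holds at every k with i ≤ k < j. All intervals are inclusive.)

Evaluate at each i in [0,8]:
  i=0: ✗ (fails at j=0)
  i=1: ✗ (fails at j=1)
  i=2: ✗ (fails at j=2)
  i=3: ✗ (fails at j=3)
  i=4: ✗ (fails at j=4)
  i=5: ✗ (fails at j=5)
  i=6: ✗ (fails at j=6)
  i=7: ✗ (fails at j=8)
  i=8: ✗ (fails at j=8)
Positions where it holds: {} → 0.

0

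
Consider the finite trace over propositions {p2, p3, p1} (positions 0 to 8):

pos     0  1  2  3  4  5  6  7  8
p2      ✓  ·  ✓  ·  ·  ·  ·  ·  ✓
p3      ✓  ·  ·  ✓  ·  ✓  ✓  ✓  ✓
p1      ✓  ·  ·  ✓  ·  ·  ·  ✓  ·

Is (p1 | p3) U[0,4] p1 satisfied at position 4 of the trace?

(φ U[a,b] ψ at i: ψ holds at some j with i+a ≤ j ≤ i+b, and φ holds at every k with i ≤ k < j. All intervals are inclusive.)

Need some j in [4,8] with p1, and (p1 | p3) at every k in [4,j-1].
  j=4: p1 false.
  j=5: p1 false.
  j=6: p1 false.
  j=7: p1 holds, but (p1 | p3) fails at k=4 → not this j.
  j=8: p1 false.
No j in the window works → until fails.

Does not hold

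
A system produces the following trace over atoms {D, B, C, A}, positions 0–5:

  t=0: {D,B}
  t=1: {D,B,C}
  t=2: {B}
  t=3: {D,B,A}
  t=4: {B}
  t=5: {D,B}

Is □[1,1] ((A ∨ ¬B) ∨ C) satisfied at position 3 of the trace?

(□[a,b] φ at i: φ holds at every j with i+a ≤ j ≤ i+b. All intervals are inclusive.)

Check ((A ∨ ¬B) ∨ C) at every j in [4,4]:
  j=4: false
Fails at j=4 → formula fails.

No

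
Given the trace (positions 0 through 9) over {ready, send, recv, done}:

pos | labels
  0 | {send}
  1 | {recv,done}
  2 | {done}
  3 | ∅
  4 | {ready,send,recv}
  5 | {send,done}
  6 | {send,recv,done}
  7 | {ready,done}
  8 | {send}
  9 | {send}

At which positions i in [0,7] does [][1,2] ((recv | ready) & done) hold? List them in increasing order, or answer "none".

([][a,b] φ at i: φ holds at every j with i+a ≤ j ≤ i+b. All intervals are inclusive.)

Evaluate at each i in [0,7]:
  i=0: ✗ (fails at j=2)
  i=1: ✗ (fails at j=2)
  i=2: ✗ (fails at j=3)
  i=3: ✗ (fails at j=4)
  i=4: ✗ (fails at j=5)
  i=5: ✓ (all of [6,7])
  i=6: ✗ (fails at j=8)
  i=7: ✗ (fails at j=8)

5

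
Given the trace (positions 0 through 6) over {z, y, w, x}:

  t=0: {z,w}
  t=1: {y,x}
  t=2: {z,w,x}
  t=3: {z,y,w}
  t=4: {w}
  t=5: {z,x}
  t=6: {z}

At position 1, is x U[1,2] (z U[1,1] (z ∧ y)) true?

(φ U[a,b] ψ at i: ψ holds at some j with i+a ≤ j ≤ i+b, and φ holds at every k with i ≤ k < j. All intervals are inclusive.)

Holds

Need some j in [2,3] with (z U[1,1] (z ∧ y)), and x at every k in [1,j-1].
  j=2: (z U[1,1] (z ∧ y)) holds; x holds at every k in [1,1] → satisfied.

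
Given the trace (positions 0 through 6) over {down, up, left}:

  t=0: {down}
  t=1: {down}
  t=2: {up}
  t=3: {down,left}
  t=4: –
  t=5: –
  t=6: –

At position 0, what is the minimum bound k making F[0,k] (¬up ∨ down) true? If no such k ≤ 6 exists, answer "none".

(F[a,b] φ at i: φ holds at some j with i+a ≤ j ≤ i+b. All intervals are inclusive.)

Scan j = 0,1,… for (¬up ∨ down):
  j=0: holds
First hit at j=0, so smallest k = 0-0 = 0.

0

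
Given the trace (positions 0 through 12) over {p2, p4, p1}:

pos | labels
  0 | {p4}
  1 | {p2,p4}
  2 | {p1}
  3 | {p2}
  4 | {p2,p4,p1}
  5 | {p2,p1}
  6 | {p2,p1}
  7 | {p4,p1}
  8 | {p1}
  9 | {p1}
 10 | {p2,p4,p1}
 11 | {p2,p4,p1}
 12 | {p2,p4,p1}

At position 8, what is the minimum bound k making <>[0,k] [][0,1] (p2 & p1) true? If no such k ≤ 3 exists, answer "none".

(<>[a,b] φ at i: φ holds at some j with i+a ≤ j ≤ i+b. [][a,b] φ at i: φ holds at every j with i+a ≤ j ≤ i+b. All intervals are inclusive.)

2

Scan j = 8,9,… for [][0,1] (p2 & p1):
  j=8: fails
  j=9: fails
  j=10: holds
First hit at j=10, so smallest k = 10-8 = 2.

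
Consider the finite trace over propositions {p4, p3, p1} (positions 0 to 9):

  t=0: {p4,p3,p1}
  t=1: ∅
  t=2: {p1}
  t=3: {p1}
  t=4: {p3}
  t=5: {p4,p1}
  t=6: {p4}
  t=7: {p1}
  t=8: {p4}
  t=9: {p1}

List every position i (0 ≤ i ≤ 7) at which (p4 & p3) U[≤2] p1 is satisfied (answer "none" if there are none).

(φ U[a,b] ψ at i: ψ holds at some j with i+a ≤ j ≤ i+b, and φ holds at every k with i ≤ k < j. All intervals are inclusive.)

Evaluate at each i in [0,7]:
  i=0: ✓ (rhs at j=0)
  i=1: ✗ (lhs fails at k=1 before rhs at j=2)
  i=2: ✓ (rhs at j=2)
  i=3: ✓ (rhs at j=3)
  i=4: ✗ (lhs fails at k=4 before rhs at j=5)
  i=5: ✓ (rhs at j=5)
  i=6: ✗ (lhs fails at k=6 before rhs at j=7)
  i=7: ✓ (rhs at j=7)

0, 2, 3, 5, 7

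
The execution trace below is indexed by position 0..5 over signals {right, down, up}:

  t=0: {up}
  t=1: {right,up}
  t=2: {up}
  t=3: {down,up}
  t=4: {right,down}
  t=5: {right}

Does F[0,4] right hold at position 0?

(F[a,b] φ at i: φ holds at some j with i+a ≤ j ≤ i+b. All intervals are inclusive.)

Check right at each j in [0,4]:
  j=0: false
  j=1: true
  j=2: false
  j=3: false
  j=4: true
Found at j=1 → formula holds.

Holds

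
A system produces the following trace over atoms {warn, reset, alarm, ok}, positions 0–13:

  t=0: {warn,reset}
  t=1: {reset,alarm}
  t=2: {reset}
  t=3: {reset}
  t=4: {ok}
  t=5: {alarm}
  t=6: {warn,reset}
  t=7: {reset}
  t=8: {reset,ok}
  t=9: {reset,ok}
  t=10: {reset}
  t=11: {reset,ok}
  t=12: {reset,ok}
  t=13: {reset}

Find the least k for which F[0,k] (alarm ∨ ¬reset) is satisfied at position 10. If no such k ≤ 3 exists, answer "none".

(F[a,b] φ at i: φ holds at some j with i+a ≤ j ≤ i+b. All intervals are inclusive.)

Scan j = 10,11,… for (alarm ∨ ¬reset):
  j=10: fails
  j=11: fails
  j=12: fails
  j=13: fails
No j in [10,13] satisfies it → none.

none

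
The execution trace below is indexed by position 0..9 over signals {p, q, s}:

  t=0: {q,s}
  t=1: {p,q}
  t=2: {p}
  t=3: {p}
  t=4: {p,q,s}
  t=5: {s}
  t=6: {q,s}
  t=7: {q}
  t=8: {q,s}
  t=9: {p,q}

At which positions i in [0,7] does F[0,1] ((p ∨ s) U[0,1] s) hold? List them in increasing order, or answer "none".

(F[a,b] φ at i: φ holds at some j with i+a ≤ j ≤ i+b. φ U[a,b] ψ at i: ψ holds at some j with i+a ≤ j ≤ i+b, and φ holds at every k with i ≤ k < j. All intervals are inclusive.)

0, 2, 3, 4, 5, 6, 7

Evaluate at each i in [0,7]:
  i=0: ✓ (witness j=0)
  i=1: ✗ (none in [1,2])
  i=2: ✓ (witness j=3)
  i=3: ✓ (witness j=3)
  i=4: ✓ (witness j=4)
  i=5: ✓ (witness j=5)
  i=6: ✓ (witness j=6)
  i=7: ✓ (witness j=8)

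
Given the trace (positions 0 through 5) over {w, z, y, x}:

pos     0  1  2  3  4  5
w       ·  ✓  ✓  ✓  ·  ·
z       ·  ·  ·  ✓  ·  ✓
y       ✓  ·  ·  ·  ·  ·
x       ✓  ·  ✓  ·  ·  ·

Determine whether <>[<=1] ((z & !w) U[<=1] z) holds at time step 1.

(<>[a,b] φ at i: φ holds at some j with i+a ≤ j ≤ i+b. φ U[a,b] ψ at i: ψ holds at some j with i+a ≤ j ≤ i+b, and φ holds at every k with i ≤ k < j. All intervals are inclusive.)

False

Check ((z & !w) U[<=1] z) at each j in [1,2]:
  j=1: fails
  j=2: fails
No position in the window satisfies it → formula fails.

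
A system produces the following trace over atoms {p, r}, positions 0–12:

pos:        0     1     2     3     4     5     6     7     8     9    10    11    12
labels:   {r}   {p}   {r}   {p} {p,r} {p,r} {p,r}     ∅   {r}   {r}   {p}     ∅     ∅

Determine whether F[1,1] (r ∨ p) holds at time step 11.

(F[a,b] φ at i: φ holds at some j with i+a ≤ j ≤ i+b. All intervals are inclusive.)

Check (r ∨ p) at each j in [12,12]:
  j=12: false
No position in the window satisfies it → formula fails.

Does not hold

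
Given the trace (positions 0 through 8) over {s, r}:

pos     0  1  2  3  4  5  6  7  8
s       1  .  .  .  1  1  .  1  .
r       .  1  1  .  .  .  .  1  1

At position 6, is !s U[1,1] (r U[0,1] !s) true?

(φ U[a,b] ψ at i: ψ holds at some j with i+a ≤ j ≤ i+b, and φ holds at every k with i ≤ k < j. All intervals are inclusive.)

Holds

Need some j in [7,7] with (r U[0,1] !s), and !s at every k in [6,j-1].
  j=7: (r U[0,1] !s) holds; !s holds at every k in [6,6] → satisfied.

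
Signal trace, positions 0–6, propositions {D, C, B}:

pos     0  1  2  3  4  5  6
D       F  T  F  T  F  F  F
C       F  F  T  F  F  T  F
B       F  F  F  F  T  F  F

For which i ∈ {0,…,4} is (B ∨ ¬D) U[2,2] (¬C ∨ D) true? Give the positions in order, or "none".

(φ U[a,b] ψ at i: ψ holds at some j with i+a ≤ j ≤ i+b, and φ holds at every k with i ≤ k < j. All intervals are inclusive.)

Evaluate at each i in [0,4]:
  i=0: ✗ (no rhs in [2,2])
  i=1: ✗ (lhs fails at k=1 before rhs at j=3)
  i=2: ✗ (lhs fails at k=3 before rhs at j=4)
  i=3: ✗ (no rhs in [5,5])
  i=4: ✓ (rhs at j=6; lhs holds on [4,5])

4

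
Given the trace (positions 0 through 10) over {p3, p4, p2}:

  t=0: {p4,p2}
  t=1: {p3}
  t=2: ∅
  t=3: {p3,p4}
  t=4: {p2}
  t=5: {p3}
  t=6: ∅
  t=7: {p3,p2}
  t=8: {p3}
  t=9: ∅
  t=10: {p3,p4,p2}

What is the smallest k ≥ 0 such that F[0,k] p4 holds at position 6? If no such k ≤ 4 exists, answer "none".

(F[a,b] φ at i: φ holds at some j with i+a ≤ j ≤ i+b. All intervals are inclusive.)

4

Scan j = 6,7,… for p4:
  j=6: fails
  j=7: fails
  j=8: fails
  j=9: fails
  j=10: holds
First hit at j=10, so smallest k = 10-6 = 4.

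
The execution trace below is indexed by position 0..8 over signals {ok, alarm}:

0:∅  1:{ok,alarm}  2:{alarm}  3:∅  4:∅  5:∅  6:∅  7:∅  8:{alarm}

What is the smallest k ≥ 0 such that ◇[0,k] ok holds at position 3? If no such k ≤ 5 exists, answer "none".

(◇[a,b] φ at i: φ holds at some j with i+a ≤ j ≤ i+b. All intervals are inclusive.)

Scan j = 3,4,… for ok:
  j=3: fails
  j=4: fails
  j=5: fails
  j=6: fails
  j=7: fails
  j=8: fails
No j in [3,8] satisfies it → none.

none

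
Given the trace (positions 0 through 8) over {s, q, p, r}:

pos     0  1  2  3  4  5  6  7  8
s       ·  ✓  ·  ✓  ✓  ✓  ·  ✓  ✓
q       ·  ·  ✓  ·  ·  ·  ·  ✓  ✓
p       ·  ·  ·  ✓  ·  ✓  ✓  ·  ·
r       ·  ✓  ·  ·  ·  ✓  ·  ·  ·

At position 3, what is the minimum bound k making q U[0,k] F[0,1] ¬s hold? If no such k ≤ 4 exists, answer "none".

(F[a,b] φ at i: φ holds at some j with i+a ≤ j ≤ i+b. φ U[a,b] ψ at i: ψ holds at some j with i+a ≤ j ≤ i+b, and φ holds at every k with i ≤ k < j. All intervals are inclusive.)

none

Need earliest j ≥ 3 with F[0,1] ¬s, and q at every k in [3,j-1].
  j=3: rhs fails.
  j=4: rhs fails.
  j=5: rhs holds but lhs fails at k=3.
  j=6: rhs holds but lhs fails at k=3.
  j=7: rhs fails.
No witness within the range → none.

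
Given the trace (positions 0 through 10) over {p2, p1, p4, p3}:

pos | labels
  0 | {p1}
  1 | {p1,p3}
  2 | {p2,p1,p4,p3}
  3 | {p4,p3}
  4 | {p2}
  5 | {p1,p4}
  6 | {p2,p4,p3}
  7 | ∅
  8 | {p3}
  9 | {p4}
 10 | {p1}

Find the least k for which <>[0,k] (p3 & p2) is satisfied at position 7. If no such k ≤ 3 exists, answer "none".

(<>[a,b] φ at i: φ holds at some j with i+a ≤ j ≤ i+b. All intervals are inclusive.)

none

Scan j = 7,8,… for (p3 & p2):
  j=7: fails
  j=8: fails
  j=9: fails
  j=10: fails
No j in [7,10] satisfies it → none.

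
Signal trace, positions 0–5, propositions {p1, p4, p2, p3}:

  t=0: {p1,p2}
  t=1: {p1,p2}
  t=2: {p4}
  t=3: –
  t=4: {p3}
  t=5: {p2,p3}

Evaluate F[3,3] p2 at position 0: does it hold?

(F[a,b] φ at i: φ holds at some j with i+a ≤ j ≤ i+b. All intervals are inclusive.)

False

Check p2 at each j in [3,3]:
  j=3: false
No position in the window satisfies it → formula fails.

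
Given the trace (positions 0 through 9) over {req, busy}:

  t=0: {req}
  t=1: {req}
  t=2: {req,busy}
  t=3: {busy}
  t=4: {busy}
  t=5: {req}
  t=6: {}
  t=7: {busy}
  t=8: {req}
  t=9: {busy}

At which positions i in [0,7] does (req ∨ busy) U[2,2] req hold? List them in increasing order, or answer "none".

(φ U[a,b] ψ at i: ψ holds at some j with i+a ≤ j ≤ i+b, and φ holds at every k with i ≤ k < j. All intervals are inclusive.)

0, 3

Evaluate at each i in [0,7]:
  i=0: ✓ (rhs at j=2; lhs holds on [0,1])
  i=1: ✗ (no rhs in [3,3])
  i=2: ✗ (no rhs in [4,4])
  i=3: ✓ (rhs at j=5; lhs holds on [3,4])
  i=4: ✗ (no rhs in [6,6])
  i=5: ✗ (no rhs in [7,7])
  i=6: ✗ (lhs fails at k=6 before rhs at j=8)
  i=7: ✗ (no rhs in [9,9])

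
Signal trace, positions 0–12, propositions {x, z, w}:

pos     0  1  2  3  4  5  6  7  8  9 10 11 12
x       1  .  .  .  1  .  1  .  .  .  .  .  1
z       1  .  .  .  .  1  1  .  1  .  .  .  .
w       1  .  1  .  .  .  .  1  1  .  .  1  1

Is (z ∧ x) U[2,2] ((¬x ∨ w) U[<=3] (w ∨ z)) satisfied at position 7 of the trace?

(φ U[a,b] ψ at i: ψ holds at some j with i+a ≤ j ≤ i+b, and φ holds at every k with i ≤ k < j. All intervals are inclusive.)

Does not hold

Need some j in [9,9] with ((¬x ∨ w) U[<=3] (w ∨ z)), and (z ∧ x) at every k in [7,j-1].
  j=9: ((¬x ∨ w) U[<=3] (w ∨ z)) holds, but (z ∧ x) fails at k=7 → not this j.
No j in the window works → until fails.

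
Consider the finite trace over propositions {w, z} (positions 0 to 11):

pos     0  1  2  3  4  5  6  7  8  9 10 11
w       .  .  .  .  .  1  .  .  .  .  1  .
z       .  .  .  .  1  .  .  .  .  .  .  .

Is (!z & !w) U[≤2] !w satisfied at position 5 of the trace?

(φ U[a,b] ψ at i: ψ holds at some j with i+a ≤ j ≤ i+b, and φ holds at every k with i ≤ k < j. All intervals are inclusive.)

Does not hold

Need some j in [5,7] with !w, and (!z & !w) at every k in [5,j-1].
  j=5: !w false.
  j=6: !w holds, but (!z & !w) fails at k=5 → not this j.
  j=7: !w holds, but (!z & !w) fails at k=5 → not this j.
No j in the window works → until fails.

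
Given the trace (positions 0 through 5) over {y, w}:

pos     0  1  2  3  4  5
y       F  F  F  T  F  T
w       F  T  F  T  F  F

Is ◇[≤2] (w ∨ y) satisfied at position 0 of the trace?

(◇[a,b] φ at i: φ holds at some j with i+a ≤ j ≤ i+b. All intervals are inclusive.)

True

Check (w ∨ y) at each j in [0,2]:
  j=0: false
  j=1: true
  j=2: false
Found at j=1 → formula holds.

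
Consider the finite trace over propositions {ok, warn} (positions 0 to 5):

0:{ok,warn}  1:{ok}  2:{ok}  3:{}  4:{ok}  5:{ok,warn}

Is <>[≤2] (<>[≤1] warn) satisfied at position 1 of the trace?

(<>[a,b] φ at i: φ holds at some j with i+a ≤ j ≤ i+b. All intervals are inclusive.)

False

Check <>[≤1] warn at each j in [1,3]:
  j=1: fails (none in [1,2])
  j=2: fails (none in [2,3])
  j=3: fails (none in [3,4])
No position in the window satisfies it → formula fails.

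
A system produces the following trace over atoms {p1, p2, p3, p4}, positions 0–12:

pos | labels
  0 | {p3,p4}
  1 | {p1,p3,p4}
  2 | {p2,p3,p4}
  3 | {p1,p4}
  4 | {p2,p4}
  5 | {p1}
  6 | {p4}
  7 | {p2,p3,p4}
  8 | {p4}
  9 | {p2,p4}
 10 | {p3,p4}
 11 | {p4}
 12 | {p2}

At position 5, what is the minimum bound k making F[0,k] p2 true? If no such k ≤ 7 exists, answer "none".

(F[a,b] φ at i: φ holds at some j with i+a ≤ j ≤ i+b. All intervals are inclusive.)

Scan j = 5,6,… for p2:
  j=5: fails
  j=6: fails
  j=7: holds
First hit at j=7, so smallest k = 7-5 = 2.

2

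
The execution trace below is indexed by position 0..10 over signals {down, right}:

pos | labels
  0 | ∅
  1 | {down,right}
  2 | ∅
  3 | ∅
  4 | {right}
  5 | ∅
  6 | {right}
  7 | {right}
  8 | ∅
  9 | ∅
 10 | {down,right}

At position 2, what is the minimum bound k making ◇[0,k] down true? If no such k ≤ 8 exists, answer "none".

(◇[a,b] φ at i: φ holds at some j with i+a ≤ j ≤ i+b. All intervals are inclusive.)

8

Scan j = 2,3,… for down:
  j=2: fails
  j=3: fails
  j=4: fails
  j=5: fails
  j=6: fails
  j=7: fails
  j=8: fails
  j=9: fails
  j=10: holds
First hit at j=10, so smallest k = 10-2 = 8.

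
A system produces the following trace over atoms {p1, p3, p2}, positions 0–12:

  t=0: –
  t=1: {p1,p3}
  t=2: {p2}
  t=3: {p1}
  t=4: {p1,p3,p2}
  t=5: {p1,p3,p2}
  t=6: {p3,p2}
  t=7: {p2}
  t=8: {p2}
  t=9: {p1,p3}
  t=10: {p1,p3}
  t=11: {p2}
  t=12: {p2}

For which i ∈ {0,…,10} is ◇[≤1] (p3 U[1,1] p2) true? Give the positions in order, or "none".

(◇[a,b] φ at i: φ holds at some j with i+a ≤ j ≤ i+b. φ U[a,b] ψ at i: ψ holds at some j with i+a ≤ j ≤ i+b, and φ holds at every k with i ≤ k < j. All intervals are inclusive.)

0, 1, 3, 4, 5, 6, 9, 10

Evaluate at each i in [0,10]:
  i=0: ✓ (witness j=1)
  i=1: ✓ (witness j=1)
  i=2: ✗ (none in [2,3])
  i=3: ✓ (witness j=4)
  i=4: ✓ (witness j=4)
  i=5: ✓ (witness j=5)
  i=6: ✓ (witness j=6)
  i=7: ✗ (none in [7,8])
  i=8: ✗ (none in [8,9])
  i=9: ✓ (witness j=10)
  i=10: ✓ (witness j=10)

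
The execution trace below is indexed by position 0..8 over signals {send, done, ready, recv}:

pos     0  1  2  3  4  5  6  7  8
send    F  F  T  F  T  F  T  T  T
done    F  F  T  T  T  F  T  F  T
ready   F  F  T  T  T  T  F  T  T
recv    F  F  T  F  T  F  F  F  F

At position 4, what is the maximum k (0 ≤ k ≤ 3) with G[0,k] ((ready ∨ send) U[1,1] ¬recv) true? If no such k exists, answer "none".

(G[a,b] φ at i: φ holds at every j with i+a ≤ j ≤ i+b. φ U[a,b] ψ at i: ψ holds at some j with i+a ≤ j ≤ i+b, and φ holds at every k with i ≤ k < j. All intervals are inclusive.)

3

((ready ∨ send) U[1,1] ¬recv) must hold from j=4 onward; find where it first fails.
  j=4: holds
  j=5: holds
  j=6: holds
  j=7: holds
Holds through j=7; largest k = 3.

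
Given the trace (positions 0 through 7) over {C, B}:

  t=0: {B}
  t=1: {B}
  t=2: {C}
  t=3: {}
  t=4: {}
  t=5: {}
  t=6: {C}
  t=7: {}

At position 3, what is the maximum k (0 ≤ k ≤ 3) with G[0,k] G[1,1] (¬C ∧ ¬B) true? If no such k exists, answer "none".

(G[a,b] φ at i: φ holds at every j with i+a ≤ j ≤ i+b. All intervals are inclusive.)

G[1,1] (¬C ∧ ¬B) must hold from j=3 onward; find where it first fails.
  j=3: holds
  j=4: holds
  j=5: fails
Holds on [3,4], so largest k = 1.

1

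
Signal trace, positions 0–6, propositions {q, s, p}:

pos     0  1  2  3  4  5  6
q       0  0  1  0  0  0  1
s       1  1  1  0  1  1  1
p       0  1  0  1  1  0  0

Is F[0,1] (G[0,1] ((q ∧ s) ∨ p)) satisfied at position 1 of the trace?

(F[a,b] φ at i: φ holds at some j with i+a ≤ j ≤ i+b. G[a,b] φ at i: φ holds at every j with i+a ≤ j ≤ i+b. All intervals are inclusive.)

Holds

Check G[0,1] ((q ∧ s) ∨ p) at each j in [1,2]:
  j=1: holds on [1,2]
  j=2: holds on [2,3]
Found at j=1 → formula holds.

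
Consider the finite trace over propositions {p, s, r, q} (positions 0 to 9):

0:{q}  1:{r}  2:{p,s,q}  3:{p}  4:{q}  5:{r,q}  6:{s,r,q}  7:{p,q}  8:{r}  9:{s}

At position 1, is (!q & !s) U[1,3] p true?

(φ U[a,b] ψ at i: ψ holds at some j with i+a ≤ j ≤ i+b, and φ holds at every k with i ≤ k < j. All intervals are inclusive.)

Need some j in [2,4] with p, and (!q & !s) at every k in [1,j-1].
  j=2: p holds; (!q & !s) holds at every k in [1,1] → satisfied.

Yes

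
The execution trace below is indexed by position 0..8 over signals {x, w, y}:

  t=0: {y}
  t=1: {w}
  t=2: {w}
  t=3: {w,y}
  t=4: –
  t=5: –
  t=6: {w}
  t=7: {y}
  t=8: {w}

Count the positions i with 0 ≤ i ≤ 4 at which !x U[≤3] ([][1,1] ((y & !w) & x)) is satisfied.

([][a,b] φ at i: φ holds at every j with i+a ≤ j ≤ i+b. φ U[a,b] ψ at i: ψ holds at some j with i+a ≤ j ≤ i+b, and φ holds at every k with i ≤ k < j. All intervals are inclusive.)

0

Evaluate at each i in [0,4]:
  i=0: ✗ (no rhs in [0,3])
  i=1: ✗ (no rhs in [1,4])
  i=2: ✗ (no rhs in [2,5])
  i=3: ✗ (no rhs in [3,6])
  i=4: ✗ (no rhs in [4,7])
Positions where it holds: {} → 0.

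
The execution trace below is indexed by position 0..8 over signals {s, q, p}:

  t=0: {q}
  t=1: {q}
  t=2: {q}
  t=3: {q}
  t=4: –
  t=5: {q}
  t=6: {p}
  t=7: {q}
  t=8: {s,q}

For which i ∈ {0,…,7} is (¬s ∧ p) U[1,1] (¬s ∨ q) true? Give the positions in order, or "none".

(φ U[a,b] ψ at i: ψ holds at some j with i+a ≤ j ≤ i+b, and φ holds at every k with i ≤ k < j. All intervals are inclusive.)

6

Evaluate at each i in [0,7]:
  i=0: ✗ (lhs fails at k=0 before rhs at j=1)
  i=1: ✗ (lhs fails at k=1 before rhs at j=2)
  i=2: ✗ (lhs fails at k=2 before rhs at j=3)
  i=3: ✗ (lhs fails at k=3 before rhs at j=4)
  i=4: ✗ (lhs fails at k=4 before rhs at j=5)
  i=5: ✗ (lhs fails at k=5 before rhs at j=6)
  i=6: ✓ (rhs at j=7; lhs holds on [6,6])
  i=7: ✗ (lhs fails at k=7 before rhs at j=8)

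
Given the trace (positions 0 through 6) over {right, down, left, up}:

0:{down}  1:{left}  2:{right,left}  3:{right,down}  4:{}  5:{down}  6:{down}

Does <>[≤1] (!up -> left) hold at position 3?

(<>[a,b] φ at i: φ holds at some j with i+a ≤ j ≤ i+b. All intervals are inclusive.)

Check (!up -> left) at each j in [3,4]:
  j=3: false
  j=4: false
No position in the window satisfies it → formula fails.

No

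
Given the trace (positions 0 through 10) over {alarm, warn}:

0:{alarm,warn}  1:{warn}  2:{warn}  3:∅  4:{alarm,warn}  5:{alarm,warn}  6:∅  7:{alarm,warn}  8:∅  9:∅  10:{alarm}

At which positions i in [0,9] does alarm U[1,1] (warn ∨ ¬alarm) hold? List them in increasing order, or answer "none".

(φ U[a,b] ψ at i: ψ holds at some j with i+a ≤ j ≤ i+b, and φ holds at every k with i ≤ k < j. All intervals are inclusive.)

Evaluate at each i in [0,9]:
  i=0: ✓ (rhs at j=1; lhs holds on [0,0])
  i=1: ✗ (lhs fails at k=1 before rhs at j=2)
  i=2: ✗ (lhs fails at k=2 before rhs at j=3)
  i=3: ✗ (lhs fails at k=3 before rhs at j=4)
  i=4: ✓ (rhs at j=5; lhs holds on [4,4])
  i=5: ✓ (rhs at j=6; lhs holds on [5,5])
  i=6: ✗ (lhs fails at k=6 before rhs at j=7)
  i=7: ✓ (rhs at j=8; lhs holds on [7,7])
  i=8: ✗ (lhs fails at k=8 before rhs at j=9)
  i=9: ✗ (no rhs in [10,10])

0, 4, 5, 7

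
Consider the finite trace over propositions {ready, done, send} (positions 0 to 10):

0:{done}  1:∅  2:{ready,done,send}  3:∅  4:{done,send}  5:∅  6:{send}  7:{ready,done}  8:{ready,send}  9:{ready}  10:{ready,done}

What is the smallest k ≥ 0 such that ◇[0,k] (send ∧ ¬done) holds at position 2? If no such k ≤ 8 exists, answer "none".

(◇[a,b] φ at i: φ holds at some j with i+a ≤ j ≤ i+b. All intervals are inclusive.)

4

Scan j = 2,3,… for (send ∧ ¬done):
  j=2: fails
  j=3: fails
  j=4: fails
  j=5: fails
  j=6: holds
First hit at j=6, so smallest k = 6-2 = 4.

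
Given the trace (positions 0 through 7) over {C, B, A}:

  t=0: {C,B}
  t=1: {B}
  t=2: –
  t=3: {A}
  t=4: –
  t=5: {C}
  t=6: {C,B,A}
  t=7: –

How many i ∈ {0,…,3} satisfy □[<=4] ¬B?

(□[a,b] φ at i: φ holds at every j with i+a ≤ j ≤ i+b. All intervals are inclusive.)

0

Evaluate at each i in [0,3]:
  i=0: ✗ (fails at j=0)
  i=1: ✗ (fails at j=1)
  i=2: ✗ (fails at j=6)
  i=3: ✗ (fails at j=6)
Positions where it holds: {} → 0.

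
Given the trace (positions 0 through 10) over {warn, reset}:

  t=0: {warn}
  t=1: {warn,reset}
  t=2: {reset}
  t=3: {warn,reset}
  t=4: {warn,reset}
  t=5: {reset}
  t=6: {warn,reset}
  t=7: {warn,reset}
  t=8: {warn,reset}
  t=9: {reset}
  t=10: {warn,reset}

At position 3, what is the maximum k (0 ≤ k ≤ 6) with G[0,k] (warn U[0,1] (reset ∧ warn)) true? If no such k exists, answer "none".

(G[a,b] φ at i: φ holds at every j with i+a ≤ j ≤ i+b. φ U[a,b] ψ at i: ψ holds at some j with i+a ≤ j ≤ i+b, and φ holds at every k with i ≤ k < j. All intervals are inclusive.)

(warn U[0,1] (reset ∧ warn)) must hold from j=3 onward; find where it first fails.
  j=3: holds
  j=4: holds
  j=5: fails
Holds on [3,4], so largest k = 1.

1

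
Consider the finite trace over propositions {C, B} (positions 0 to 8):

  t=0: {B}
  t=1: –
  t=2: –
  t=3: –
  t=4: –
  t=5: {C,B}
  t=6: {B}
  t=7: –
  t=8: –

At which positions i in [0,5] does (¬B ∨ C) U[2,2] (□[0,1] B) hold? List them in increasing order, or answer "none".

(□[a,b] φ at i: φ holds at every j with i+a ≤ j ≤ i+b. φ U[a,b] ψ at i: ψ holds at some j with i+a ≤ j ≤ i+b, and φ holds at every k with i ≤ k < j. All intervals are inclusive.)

Evaluate at each i in [0,5]:
  i=0: ✗ (no rhs in [2,2])
  i=1: ✗ (no rhs in [3,3])
  i=2: ✗ (no rhs in [4,4])
  i=3: ✓ (rhs at j=5; lhs holds on [3,4])
  i=4: ✗ (no rhs in [6,6])
  i=5: ✗ (no rhs in [7,7])

3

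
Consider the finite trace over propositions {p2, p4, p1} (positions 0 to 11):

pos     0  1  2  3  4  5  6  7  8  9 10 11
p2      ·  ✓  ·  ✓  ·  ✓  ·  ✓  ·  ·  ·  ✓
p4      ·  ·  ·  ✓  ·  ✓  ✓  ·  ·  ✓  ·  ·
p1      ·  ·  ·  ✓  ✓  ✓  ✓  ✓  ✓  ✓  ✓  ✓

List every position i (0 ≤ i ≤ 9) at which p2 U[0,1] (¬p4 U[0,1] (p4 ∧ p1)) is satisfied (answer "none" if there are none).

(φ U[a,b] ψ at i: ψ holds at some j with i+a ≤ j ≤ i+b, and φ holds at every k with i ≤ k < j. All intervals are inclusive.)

Evaluate at each i in [0,9]:
  i=0: ✗ (no rhs in [0,1])
  i=1: ✓ (rhs at j=2; lhs holds on [1,1])
  i=2: ✓ (rhs at j=2)
  i=3: ✓ (rhs at j=3)
  i=4: ✓ (rhs at j=4)
  i=5: ✓ (rhs at j=5)
  i=6: ✓ (rhs at j=6)
  i=7: ✓ (rhs at j=8; lhs holds on [7,7])
  i=8: ✓ (rhs at j=8)
  i=9: ✓ (rhs at j=9)

1, 2, 3, 4, 5, 6, 7, 8, 9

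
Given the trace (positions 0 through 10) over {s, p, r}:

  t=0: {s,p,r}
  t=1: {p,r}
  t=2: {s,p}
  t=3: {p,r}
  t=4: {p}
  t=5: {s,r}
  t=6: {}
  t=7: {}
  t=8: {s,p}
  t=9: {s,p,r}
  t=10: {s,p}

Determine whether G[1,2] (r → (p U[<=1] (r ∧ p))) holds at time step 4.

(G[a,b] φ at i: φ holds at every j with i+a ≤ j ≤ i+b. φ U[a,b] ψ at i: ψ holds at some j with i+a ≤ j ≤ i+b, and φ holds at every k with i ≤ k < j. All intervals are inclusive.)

False

Check (r → (p U[<=1] (r ∧ p))) at every j in [5,6]:
  j=5: antecedent true; consequent fails → ✗
  j=6: antecedent false → ✓
Fails at j=5 → formula fails.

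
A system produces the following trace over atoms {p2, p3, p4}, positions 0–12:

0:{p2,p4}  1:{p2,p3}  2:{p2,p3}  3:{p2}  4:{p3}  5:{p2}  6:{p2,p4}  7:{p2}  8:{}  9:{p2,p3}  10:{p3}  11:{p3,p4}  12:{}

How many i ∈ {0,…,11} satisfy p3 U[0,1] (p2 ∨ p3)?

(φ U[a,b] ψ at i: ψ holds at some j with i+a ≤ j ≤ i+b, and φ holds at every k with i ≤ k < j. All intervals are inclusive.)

Evaluate at each i in [0,11]:
  i=0: ✓ (rhs at j=0)
  i=1: ✓ (rhs at j=1)
  i=2: ✓ (rhs at j=2)
  i=3: ✓ (rhs at j=3)
  i=4: ✓ (rhs at j=4)
  i=5: ✓ (rhs at j=5)
  i=6: ✓ (rhs at j=6)
  i=7: ✓ (rhs at j=7)
  i=8: ✗ (lhs fails at k=8 before rhs at j=9)
  i=9: ✓ (rhs at j=9)
  i=10: ✓ (rhs at j=10)
  i=11: ✓ (rhs at j=11)
Positions where it holds: {0, 1, 2, 3, 4, 5, 6, 7, 9, 10, 11} → 11.

11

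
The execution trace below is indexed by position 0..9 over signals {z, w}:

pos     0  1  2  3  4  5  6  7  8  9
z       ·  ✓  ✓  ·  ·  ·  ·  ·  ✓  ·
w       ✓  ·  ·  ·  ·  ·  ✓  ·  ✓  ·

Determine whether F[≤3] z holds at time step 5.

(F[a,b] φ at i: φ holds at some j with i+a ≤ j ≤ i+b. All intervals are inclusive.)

Check z at each j in [5,8]:
  j=5: false
  j=6: false
  j=7: false
  j=8: true
Found at j=8 → formula holds.

Holds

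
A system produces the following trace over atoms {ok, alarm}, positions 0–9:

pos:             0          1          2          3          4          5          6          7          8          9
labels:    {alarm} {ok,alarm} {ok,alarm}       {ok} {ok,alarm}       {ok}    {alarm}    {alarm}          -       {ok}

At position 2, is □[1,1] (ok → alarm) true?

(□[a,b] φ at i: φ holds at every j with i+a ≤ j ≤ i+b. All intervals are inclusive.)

Does not hold

Check (ok → alarm) at every j in [3,3]:
  j=3: antecedent true; consequent false → ✗
Fails at j=3 → formula fails.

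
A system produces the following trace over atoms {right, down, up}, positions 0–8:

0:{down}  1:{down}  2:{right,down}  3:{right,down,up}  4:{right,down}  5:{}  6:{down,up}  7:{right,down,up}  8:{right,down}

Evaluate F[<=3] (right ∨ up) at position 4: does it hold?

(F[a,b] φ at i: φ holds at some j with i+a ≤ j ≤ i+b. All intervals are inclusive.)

Yes

Check (right ∨ up) at each j in [4,7]:
  j=4: true
  j=5: false
  j=6: true
  j=7: true
Found at j=4 → formula holds.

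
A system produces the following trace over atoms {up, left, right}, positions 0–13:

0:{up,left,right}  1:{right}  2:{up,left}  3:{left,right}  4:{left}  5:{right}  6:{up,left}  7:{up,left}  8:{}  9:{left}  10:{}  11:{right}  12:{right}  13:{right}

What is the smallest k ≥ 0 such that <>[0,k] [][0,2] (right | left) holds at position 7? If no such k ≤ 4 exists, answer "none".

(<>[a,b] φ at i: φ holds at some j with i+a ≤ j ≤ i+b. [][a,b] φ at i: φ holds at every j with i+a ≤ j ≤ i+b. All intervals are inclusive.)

Scan j = 7,8,… for [][0,2] (right | left):
  j=7: fails
  j=8: fails
  j=9: fails
  j=10: fails
  j=11: holds
First hit at j=11, so smallest k = 11-7 = 4.

4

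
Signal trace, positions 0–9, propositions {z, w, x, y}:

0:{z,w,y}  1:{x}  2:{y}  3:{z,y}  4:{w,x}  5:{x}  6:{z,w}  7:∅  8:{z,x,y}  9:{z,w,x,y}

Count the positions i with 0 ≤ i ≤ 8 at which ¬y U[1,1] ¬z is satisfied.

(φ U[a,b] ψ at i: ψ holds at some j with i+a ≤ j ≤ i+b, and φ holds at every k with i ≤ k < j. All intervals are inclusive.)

3

Evaluate at each i in [0,8]:
  i=0: ✗ (lhs fails at k=0 before rhs at j=1)
  i=1: ✓ (rhs at j=2; lhs holds on [1,1])
  i=2: ✗ (no rhs in [3,3])
  i=3: ✗ (lhs fails at k=3 before rhs at j=4)
  i=4: ✓ (rhs at j=5; lhs holds on [4,4])
  i=5: ✗ (no rhs in [6,6])
  i=6: ✓ (rhs at j=7; lhs holds on [6,6])
  i=7: ✗ (no rhs in [8,8])
  i=8: ✗ (no rhs in [9,9])
Positions where it holds: {1, 4, 6} → 3.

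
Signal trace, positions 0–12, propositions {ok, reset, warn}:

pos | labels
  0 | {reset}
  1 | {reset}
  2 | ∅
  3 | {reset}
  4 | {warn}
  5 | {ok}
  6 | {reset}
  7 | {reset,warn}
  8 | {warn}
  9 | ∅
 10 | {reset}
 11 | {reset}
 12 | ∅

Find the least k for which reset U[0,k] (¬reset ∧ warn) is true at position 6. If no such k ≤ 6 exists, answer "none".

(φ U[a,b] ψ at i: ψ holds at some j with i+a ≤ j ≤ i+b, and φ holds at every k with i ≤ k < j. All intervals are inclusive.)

Need earliest j ≥ 6 with (¬reset ∧ warn), and reset at every k in [6,j-1].
  j=6: rhs fails.
  j=7: rhs fails.
  j=8: rhs holds; lhs holds on [6,7]. k = 2.

2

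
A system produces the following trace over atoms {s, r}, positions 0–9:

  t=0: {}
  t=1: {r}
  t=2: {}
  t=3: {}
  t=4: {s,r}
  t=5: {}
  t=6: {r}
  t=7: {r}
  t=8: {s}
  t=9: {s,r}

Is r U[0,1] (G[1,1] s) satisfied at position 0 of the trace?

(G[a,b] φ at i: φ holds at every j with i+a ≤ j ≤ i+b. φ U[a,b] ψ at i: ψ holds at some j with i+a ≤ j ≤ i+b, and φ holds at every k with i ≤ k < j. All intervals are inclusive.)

No

Need some j in [0,1] with G[1,1] s, and r at every k in [0,j-1].
  j=0: G[1,1] s — fails at 1.
  j=1: G[1,1] s — fails at 2.
No j in the window works → until fails.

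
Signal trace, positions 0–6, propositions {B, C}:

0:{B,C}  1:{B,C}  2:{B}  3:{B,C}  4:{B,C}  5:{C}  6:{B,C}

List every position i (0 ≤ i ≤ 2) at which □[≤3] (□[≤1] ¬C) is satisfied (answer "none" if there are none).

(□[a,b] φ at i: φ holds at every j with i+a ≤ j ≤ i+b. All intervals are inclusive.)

Evaluate at each i in [0,2]:
  i=0: ✗ (fails at j=0)
  i=1: ✗ (fails at j=1)
  i=2: ✗ (fails at j=2)

none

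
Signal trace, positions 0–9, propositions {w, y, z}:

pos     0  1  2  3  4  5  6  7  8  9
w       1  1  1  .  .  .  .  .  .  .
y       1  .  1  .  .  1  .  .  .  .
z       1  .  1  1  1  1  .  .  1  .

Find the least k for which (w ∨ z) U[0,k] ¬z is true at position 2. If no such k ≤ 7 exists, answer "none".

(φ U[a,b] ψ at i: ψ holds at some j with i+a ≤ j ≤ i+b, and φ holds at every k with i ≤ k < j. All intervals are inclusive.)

4

Need earliest j ≥ 2 with ¬z, and (w ∨ z) at every k in [2,j-1].
  j=2: rhs fails.
  j=3: rhs fails.
  j=4: rhs fails.
  j=5: rhs fails.
  j=6: rhs holds; lhs holds on [2,5]. k = 4.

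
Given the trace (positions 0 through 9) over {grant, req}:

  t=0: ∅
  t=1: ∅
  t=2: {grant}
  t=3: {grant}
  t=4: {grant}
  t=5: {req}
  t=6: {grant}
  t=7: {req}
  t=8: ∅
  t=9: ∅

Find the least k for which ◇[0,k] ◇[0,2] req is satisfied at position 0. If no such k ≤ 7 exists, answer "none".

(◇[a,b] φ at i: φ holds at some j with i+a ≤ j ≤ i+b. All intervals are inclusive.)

Scan j = 0,1,… for ◇[0,2] req:
  j=0: fails
  j=1: fails
  j=2: fails
  j=3: holds
First hit at j=3, so smallest k = 3-0 = 3.

3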